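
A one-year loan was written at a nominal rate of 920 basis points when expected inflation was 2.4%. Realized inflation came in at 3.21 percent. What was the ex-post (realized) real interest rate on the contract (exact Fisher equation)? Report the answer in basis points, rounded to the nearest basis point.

Ex-post: (1 + 0.0920)/(1 + 0.0321) − 1 = 5.8037%
So the realized real rate is 580 basis points.

580 basis points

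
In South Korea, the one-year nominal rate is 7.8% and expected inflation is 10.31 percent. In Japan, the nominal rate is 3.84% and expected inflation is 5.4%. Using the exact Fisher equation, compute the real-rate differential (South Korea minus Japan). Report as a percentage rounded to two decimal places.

-0.80%

South Korea: (1 + 0.0780)/(1 + 0.1031) − 1 = -2.2754%
Japan: (1 + 0.0384)/(1 + 0.0540) − 1 = -1.4801%
Differential = -2.2754% − (-1.4801%) = -0.7953% → -0.80%.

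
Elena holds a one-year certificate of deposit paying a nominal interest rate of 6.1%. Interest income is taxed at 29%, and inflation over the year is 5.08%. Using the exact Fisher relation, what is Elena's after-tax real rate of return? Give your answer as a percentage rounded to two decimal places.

-0.71%

After-tax nominal return = 6.1% × (1 − 0.29) = 4.3310%.
1 + r = 1.04331 / 1.05080 = 0.992872
After-tax real rate = 0.992872 − 1 → -0.71%.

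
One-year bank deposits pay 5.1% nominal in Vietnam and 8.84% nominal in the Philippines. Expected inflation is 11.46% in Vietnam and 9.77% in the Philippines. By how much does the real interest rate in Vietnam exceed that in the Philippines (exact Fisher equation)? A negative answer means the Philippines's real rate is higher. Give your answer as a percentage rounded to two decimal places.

Vietnam: (1 + 0.0510)/(1 + 0.1146) − 1 = -5.7061%
The Philippines: (1 + 0.0884)/(1 + 0.0977) − 1 = -0.8472%
Differential = -5.7061% − (-0.8472%) = -4.8589% → -4.86%.

-4.86%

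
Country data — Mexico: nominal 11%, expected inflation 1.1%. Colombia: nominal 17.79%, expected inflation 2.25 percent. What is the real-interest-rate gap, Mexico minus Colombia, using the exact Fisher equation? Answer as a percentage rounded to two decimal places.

Mexico: (1 + 0.1100)/(1 + 0.0110) − 1 = 9.7923%
Colombia: (1 + 0.1779)/(1 + 0.0225) − 1 = 15.1980%
Differential = 9.7923% − 15.1980% = -5.4058% → -5.41%.

-5.41%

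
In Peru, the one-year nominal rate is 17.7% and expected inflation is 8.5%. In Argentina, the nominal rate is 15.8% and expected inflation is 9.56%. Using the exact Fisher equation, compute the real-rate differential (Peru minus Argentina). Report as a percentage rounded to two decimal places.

2.78%

Peru: (1 + 0.1770)/(1 + 0.0850) − 1 = 8.4793%
Argentina: (1 + 0.1580)/(1 + 0.0956) − 1 = 5.6955%
Differential = 8.4793% − 5.6955% = 2.7838% → 2.78%.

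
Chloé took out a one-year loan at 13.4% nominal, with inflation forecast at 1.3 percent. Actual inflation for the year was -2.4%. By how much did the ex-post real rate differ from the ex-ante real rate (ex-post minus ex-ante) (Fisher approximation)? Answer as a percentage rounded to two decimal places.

3.70%

Ex-ante: 13.4% − 1.3% = 12.100%
Ex-post: 13.4% − (-2.4%) = 15.800%
Difference (ex-post − ex-ante) = 3.7000% → 3.70%.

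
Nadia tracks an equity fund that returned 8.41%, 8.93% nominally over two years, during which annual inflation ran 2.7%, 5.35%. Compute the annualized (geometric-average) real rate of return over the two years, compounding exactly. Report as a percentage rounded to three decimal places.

4.473%

Nominal growth factor = 1.0841 × 1.0893 = 1.18091013
Price-level growth factor = 1.0270 × 1.0535 = 1.08194450
Real growth factor = 1.18091013 / 1.08194450 = 1.09147015
Annualized real rate = 1.09147015^(1/2) − 1 = 4.4734% → 4.473%.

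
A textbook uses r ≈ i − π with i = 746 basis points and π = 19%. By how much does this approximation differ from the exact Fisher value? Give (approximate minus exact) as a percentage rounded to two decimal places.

-1.84%

Approximate: r ≈ 7.460% − 19.000% = -11.5400%
Exact: (1 + 0.0746)/(1 + 0.1900) − 1 = -9.6975%
Error = -11.5400% − (-9.6975%) = -1.8425% → -1.84%.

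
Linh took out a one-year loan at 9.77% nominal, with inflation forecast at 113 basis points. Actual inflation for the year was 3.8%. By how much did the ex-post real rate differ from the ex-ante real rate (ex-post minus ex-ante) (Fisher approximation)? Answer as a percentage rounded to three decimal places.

Ex-ante: 9.77% − 1.13% = 8.640%
Ex-post: 9.77% − 3.8% = 5.970%
Difference (ex-post − ex-ante) = -2.6700% → -2.670%.

-2.670%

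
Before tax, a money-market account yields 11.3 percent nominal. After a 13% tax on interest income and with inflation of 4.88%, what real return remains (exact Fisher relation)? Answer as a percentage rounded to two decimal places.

After-tax nominal return = 11.3% × (1 − 0.13) = 9.8310%.
1 + r = 1.09831 / 1.04880 = 1.047206
After-tax real rate = 1.047206 − 1 → 4.72%.

4.72%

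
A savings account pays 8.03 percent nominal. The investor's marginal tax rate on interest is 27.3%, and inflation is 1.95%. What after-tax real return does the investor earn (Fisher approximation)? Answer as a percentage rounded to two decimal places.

After-tax nominal return = 8.03% × (1 − 0.273) = 5.83781%.
r ≈ 5.83781% − 1.95% → 3.89%.

3.89%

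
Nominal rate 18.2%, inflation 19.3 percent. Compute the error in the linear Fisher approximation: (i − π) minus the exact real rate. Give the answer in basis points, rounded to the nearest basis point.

-18 basis points

Approximate: r ≈ 18.200% − 19.300% = -1.1000%
Exact: (1 + 0.1820)/(1 + 0.1930) − 1 = -0.9220%
Error = -1.1000% − (-0.9220%) = -0.1780% → -18 basis points.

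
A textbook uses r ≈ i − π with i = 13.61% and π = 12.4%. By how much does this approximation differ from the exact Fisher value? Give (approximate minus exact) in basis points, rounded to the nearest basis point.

Approximate: r ≈ 13.610% − 12.400% = 1.2100%
Exact: (1 + 0.1361)/(1 + 0.1240) − 1 = 1.0765%
Error = 1.2100% − 1.0765% = 0.1335% → 13 basis points.

13 basis points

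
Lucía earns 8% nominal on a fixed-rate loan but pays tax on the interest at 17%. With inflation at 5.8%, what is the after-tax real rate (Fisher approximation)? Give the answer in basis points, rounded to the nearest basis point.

84 basis points

After-tax nominal return = 8% × (1 − 0.17) = 6.6400%.
r ≈ 6.6400% − 5.8% → 84 basis points.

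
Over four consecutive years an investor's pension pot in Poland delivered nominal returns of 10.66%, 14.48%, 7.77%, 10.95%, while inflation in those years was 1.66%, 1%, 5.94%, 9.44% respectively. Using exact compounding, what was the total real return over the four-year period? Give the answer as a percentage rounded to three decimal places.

Nominal growth factor = 1.1066 × 1.1448 × 1.0777 × 1.1095 = 1.514766
Price-level growth factor = 1.0166 × 1.0100 × 1.0594 × 1.0944 = 1.190440
Real growth factor = 1.514766 / 1.190440 = 1.272442
Total real return = 1.272442 − 1 → 27.244%.

27.244%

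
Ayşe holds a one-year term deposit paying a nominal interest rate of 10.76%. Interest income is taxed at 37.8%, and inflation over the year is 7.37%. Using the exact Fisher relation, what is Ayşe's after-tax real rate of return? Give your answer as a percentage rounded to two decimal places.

-0.63%

After-tax nominal return = 10.76% × (1 − 0.378) = 6.69272%.
1 + r = 1.0669272 / 1.07370 = 0.993692
After-tax real rate = 0.993692 − 1 → -0.63%.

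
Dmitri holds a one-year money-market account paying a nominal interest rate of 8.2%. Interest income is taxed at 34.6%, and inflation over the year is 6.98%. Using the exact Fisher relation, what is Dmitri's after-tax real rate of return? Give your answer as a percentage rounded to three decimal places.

After-tax nominal return = 8.2% × (1 − 0.346) = 5.3628%.
1 + r = 1.053628 / 1.06980 = 0.984883
After-tax real rate = 0.984883 − 1 → -1.512%.

-1.512%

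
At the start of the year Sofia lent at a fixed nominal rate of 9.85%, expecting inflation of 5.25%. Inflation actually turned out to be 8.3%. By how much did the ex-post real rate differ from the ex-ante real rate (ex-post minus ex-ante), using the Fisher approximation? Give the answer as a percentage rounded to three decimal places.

Ex-ante: 9.85% − 5.25% = 4.600%
Ex-post: 9.85% − 8.3% = 1.550%
Difference (ex-post − ex-ante) = -3.0500% → -3.050%.

-3.050%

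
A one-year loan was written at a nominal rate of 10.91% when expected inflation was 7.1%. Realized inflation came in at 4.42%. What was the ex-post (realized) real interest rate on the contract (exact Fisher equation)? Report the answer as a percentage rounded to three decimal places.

Ex-post: (1 + 0.1091)/(1 + 0.0442) − 1 = 6.2153%
So the realized real rate is 6.215%.

6.215%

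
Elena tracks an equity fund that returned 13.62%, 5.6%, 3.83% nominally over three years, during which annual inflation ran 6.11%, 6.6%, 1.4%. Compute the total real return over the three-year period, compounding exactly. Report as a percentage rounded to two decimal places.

8.62%

Compound the nominal returns: 1.1362 × 1.0560 × 1.0383 = 1.245781.
Compound inflation: 1.0611 × 1.0660 × 1.0140 = 1.146968.
Deflate: 1.245781 / 1.146968 = 1.086151.
Total real return = 1.086151 − 1 → 8.62%.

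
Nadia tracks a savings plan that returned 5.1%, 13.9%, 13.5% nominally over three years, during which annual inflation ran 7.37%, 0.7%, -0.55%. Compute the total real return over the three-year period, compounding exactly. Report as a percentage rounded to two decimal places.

26.36%

Compound the nominal returns: 1.0510 × 1.1390 × 1.1350 = 1.358696.
Compound inflation: 1.0737 × 1.0070 × 0.9945 = 1.075269.
Deflate: 1.358696 / 1.075269 = 1.263587.
Total real return = 1.263587 − 1 → 26.36%.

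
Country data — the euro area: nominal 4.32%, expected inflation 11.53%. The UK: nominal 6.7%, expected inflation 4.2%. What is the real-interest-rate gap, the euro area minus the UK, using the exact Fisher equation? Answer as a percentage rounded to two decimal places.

The euro area: (1 + 0.0432)/(1 + 0.1153) − 1 = -6.4646%
The UK: (1 + 0.0670)/(1 + 0.0420) − 1 = 2.3992%
Differential = -6.4646% − 2.3992% = -8.8639% → -8.86%.

-8.86%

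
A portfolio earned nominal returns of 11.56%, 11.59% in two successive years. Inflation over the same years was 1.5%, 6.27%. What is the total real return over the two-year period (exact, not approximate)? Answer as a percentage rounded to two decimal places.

Compound the nominal returns: 1.1156 × 1.1159 = 1.244898.
Compound inflation: 1.0150 × 1.0627 = 1.078641.
Deflate: 1.244898 / 1.078641 = 1.154136.
Total real return = 1.154136 − 1 → 15.41%.

15.41%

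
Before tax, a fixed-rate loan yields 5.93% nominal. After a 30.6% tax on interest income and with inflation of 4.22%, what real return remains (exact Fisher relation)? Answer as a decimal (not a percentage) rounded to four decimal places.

-0.0010

After-tax nominal return = 5.93% × (1 − 0.306) = 4.11542%.
1 + r = 1.0411542 / 1.04220 = 0.998997
After-tax real rate = 0.998997 − 1 → -0.0010.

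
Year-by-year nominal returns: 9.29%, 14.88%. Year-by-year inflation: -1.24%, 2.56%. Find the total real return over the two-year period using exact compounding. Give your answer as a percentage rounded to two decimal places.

Nominal growth factor = 1.0929 × 1.1488 = 1.255524
Price-level growth factor = 0.9876 × 1.0256 = 1.012883
Real growth factor = 1.255524 / 1.012883 = 1.239555
Total real return = 1.239555 − 1 → 23.96%.

23.96%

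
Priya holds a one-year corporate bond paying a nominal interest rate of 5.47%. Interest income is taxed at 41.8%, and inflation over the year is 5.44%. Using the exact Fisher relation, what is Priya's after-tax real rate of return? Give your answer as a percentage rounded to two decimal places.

-2.14%

After-tax nominal return = 5.47% × (1 − 0.418) = 3.18354%.
1 + r = 1.0318354 / 1.05440 = 0.978600
After-tax real rate = 0.978600 − 1 → -2.14%.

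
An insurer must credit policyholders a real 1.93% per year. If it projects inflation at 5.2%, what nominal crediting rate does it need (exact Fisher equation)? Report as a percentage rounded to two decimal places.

7.23%

(1 + i) = (1 + r)(1 + π) = 1.01930 × 1.05200 = 1.0723036
i = 1.0723036 − 1, so the required nominal rate is 7.23%.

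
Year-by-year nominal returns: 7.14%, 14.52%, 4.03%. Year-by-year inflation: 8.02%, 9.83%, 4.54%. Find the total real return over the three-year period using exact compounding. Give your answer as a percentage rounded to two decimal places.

2.92%

Compound the nominal returns: 1.0714 × 1.1452 × 1.0403 = 1.276414.
Compound inflation: 1.0802 × 1.0983 × 1.0454 = 1.240245.
Deflate: 1.276414 / 1.240245 = 1.029162.
Total real return = 1.029162 − 1 → 2.92%.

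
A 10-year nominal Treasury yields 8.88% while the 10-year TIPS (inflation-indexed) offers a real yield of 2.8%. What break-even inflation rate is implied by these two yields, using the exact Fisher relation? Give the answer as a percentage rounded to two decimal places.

5.91%

(1 + π) = (1 + i)/(1 + r) = 1.08880 / 1.02800 = 1.059144
Break-even inflation = 1.059144 − 1 → 5.91%.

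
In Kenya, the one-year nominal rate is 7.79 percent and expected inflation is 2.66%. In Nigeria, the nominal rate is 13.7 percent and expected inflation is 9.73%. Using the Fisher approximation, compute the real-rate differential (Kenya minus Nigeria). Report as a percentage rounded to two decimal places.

Kenya: 7.79% − 2.66% = 5.130%
Nigeria: 13.7% − 9.73% = 3.970%
Differential = 1.160% → 1.16%.

1.16%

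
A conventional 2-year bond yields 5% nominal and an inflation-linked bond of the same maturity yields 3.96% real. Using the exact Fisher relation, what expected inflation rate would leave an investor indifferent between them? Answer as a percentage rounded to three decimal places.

1.000%

(1 + π) = (1 + i)/(1 + r) = 1.05000 / 1.03960 = 1.010004
Break-even inflation = 1.010004 − 1 → 1.000%.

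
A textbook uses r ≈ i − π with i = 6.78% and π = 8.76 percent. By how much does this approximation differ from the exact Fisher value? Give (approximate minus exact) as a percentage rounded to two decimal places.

Approximate: r ≈ 6.780% − 8.760% = -1.9800%
Exact: (1 + 0.0678)/(1 + 0.0876) − 1 = -1.8205%
Error = -1.9800% − (-1.8205%) = -0.1595% → -0.16%.

-0.16%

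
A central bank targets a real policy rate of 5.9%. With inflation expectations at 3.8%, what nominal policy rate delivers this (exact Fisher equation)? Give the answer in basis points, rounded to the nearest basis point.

(1 + i) = (1 + r)(1 + π) = 1.05900 × 1.03800 = 1.099242
i = 1.099242 − 1, so the required nominal rate is 992 basis points.

992 basis points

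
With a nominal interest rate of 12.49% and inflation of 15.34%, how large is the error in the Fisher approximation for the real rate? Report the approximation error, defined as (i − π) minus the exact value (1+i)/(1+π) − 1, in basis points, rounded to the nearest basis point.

Approximate: r ≈ 12.490% − 15.340% = -2.8500%
Exact: (1 + 0.1249)/(1 + 0.1534) − 1 = -2.4710%
Error = -2.8500% − (-2.4710%) = -0.3790% → -38 basis points.

-38 basis points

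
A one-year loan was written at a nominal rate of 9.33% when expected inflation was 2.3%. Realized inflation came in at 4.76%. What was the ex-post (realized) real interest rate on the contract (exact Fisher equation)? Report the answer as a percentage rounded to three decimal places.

Ex-post: (1 + 0.0933)/(1 + 0.0476) − 1 = 4.3624%
So the realized real rate is 4.362%.

4.362%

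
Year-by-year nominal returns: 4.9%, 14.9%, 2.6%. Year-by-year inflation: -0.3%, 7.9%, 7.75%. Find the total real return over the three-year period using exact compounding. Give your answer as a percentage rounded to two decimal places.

6.69%

Nominal growth factor = 1.0490 × 1.1490 × 1.0260 = 1.236639
Price-level growth factor = 0.9970 × 1.0790 × 1.0775 = 1.159135
Real growth factor = 1.236639 / 1.159135 = 1.066864
Total real return = 1.066864 − 1 → 6.69%.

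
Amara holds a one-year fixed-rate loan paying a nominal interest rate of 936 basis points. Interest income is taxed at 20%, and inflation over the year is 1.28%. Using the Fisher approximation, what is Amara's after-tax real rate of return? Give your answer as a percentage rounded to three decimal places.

6.208%

After-tax nominal return = 9.36% × (1 − 0.2) = 7.4880%.
r ≈ 7.4880% − 1.28% → 6.208%.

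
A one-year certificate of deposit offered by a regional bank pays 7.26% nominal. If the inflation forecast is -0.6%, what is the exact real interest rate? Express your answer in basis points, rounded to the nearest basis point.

791 basis points

By the Fisher relation, 1 + r = (1 + i)/(1 + π).
1 + r = 1.07260 / 0.99400 = 1.079074
r = 1.079074 − 1 = 7.9074%, i.e. 791 basis points.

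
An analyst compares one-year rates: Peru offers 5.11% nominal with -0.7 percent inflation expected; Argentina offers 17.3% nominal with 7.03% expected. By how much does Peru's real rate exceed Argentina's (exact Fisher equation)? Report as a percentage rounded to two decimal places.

-3.74%

Peru: (1 + 0.0511)/(1 − 0.0070) − 1 = 5.8510%
Argentina: (1 + 0.1730)/(1 + 0.0703) − 1 = 9.5954%
Differential = 5.8510% − 9.5954% = -3.7445% → -3.74%.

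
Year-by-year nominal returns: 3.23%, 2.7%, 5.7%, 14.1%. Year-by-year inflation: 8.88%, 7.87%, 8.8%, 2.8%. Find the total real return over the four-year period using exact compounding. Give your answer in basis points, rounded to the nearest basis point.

Compound the nominal returns: 1.0323 × 1.0270 × 1.0570 × 1.1410 = 1.278607.
Compound inflation: 1.0888 × 1.0787 × 1.0880 × 1.0280 = 1.313623.
Deflate: 1.278607 / 1.313623 = 0.973344.
Total real return = 0.973344 − 1 → -267 basis points.

-267 basis points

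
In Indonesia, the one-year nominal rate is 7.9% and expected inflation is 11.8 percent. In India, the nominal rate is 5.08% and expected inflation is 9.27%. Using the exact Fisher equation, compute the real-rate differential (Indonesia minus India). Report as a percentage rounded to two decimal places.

0.35%

Indonesia: (1 + 0.0790)/(1 + 0.1180) − 1 = -3.4884%
India: (1 + 0.0508)/(1 + 0.0927) − 1 = -3.8345%
Differential = -3.4884% − (-3.8345%) = 0.3462% → 0.35%.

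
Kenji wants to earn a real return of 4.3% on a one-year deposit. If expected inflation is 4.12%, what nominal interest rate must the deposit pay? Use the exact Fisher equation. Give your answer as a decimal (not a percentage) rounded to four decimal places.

(1 + i) = (1 + r)(1 + π) = 1.04300 × 1.04120 = 1.0859716
i = 1.0859716 − 1, so the required nominal rate is 0.0860.

0.0860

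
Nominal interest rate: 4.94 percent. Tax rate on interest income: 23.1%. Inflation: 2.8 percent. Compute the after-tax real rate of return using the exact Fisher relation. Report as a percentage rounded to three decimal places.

After-tax nominal return = 4.94% × (1 − 0.231) = 3.79886%.
1 + r = 1.0379886 / 1.02800 = 1.009717
After-tax real rate = 1.009717 − 1 → 0.972%.

0.972%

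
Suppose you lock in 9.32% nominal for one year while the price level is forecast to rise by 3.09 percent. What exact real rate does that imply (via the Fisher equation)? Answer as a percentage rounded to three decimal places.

6.043%

1 + r = 1.09320 / 1.03090 = 1.060433
r = 1.060433 − 1 = 6.0433%, i.e. 6.043%.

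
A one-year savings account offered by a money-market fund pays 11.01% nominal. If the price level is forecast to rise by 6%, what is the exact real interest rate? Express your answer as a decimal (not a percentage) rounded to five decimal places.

1 + r = 1.11010 / 1.06000 = 1.047264
r = 1.047264 − 1 = 4.7264%, i.e. 0.04726.

0.04726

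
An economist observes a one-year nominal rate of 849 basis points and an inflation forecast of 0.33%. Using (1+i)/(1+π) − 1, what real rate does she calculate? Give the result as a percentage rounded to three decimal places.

1 + r = 1.08490 / 1.00330 = 1.081332
r = 1.081332 − 1 = 8.1332%, i.e. 8.133%.

8.133%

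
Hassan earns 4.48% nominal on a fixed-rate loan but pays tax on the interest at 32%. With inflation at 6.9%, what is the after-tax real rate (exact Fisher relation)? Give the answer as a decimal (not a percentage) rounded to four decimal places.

-0.0360

After-tax nominal return = 4.48% × (1 − 0.32) = 3.0464%.
1 + r = 1.030464 / 1.06900 = 0.963951
After-tax real rate = 0.963951 − 1 → -0.0360.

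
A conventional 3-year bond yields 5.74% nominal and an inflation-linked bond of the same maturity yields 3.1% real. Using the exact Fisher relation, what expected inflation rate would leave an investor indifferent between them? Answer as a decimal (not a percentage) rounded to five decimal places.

(1 + π) = (1 + i)/(1 + r) = 1.05740 / 1.03100 = 1.025606
Break-even inflation = 1.025606 − 1 → 0.02561.

0.02561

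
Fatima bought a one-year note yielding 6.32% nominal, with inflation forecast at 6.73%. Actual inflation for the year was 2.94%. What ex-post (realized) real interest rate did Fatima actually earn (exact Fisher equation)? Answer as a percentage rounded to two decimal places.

Ex-post: (1 + 0.0632)/(1 + 0.0294) − 1 = 3.2835%
So the realized real rate is 3.28%.

3.28%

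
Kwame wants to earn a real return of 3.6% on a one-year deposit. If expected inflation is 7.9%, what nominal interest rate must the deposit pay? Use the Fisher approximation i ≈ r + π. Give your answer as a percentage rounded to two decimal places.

11.50%

i ≈ r + π = 3.6% + 7.9% = 11.50%.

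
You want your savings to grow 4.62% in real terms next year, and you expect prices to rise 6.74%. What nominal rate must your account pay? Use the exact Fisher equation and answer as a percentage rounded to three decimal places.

(1 + i) = (1 + r)(1 + π) = 1.04620 × 1.06740 = 1.11671388
i = 1.11671388 − 1, so the required nominal rate is 11.671%.

11.671%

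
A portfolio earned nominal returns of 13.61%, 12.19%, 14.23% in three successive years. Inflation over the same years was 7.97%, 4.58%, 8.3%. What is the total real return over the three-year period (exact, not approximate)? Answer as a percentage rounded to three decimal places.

19.061%

Nominal growth factor = 1.1361 × 1.1219 × 1.1423 = 1.455965
Price-level growth factor = 1.0797 × 1.0458 × 1.0830 = 1.222870
Real growth factor = 1.455965 / 1.222870 = 1.190613
Total real return = 1.190613 − 1 → 19.061%.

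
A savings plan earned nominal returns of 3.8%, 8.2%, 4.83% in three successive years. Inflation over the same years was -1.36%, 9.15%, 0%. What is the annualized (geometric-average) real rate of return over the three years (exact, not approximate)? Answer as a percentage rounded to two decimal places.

Compound the nominal returns: 1.0380 × 1.0820 × 1.0483 = 1.17736250.
Compound inflation: 0.9864 × 1.0915 × 1.0000 = 1.07665560.
Deflate: 1.17736250 / 1.07665560 = 1.09353678.
Annualized real rate = 1.09353678^(1/3) − 1 = 3.0254% → 3.03%.

3.03%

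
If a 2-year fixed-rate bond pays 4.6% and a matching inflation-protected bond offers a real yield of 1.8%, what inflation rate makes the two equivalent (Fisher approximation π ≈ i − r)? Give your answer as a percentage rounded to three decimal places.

π ≈ i − r = 4.6% − 1.8% → 2.800%.

2.800%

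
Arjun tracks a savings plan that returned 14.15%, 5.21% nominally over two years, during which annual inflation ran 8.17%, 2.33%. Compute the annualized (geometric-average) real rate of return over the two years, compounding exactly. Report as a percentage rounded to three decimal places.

4.163%

Nominal growth factor = 1.1415 × 1.0521 = 1.200972150
Price-level growth factor = 1.0817 × 1.0233 = 1.106903610
Real growth factor = 1.200972150 / 1.106903610 = 1.084983497
Annualized real rate = 1.084983497^(1/2) − 1 = 4.16254% → 4.163%.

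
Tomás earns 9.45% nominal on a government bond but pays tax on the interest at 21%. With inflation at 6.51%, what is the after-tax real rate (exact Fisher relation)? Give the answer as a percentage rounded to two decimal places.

0.90%

After-tax nominal return = 9.45% × (1 − 0.21) = 7.4655%.
1 + r = 1.074655 / 1.06510 = 1.008971
After-tax real rate = 1.008971 − 1 → 0.90%.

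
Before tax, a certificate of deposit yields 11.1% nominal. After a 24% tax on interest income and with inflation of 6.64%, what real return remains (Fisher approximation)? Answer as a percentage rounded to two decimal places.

1.80%

After-tax nominal return = 11.1% × (1 − 0.24) = 8.4360%.
r ≈ 8.4360% − 6.64% → 1.80%.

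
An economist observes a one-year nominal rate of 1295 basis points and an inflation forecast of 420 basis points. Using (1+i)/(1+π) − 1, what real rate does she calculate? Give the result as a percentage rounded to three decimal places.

1 + r = 1.12950 / 1.04200 = 1.083973
r = 1.083973 − 1 = 8.3973%, i.e. 8.397%.

8.397%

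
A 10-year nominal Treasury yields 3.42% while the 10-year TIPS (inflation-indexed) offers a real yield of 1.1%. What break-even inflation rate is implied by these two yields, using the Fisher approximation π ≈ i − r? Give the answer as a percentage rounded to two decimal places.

2.32%

π ≈ i − r = 3.42% − 1.1% → 2.32%.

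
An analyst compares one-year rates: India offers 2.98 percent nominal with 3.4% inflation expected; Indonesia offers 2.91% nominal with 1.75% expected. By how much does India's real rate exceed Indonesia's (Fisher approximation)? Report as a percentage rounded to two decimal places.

-1.58%

India: 2.98% − 3.4% = -0.420%
Indonesia: 2.91% − 1.75% = 1.160%
Differential = -1.580% → -1.58%.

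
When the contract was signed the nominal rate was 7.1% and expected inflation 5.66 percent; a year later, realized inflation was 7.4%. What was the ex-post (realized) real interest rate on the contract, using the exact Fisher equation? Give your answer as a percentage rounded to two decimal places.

-0.28%

Ex-post: (1 + 0.0710)/(1 + 0.0740) − 1 = -0.2793%
So the realized real rate is -0.28%.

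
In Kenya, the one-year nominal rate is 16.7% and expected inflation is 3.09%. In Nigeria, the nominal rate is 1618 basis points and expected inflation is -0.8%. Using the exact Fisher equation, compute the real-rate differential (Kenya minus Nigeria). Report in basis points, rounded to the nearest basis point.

Kenya: (1 + 0.1670)/(1 + 0.0309) − 1 = 13.2021%
Nigeria: (1 + 0.1618)/(1 − 0.0080) − 1 = 17.1169%
Differential = 13.2021% − 17.1169% = -3.9149% → -391 basis points.

-391 basis points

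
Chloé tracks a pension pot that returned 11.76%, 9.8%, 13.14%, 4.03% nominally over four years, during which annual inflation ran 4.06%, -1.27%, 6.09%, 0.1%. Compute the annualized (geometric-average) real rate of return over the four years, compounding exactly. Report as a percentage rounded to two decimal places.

Nominal growth factor = 1.1176 × 1.0980 × 1.1314 × 1.0403 = 1.44432027
Price-level growth factor = 1.0406 × 0.9873 × 1.0609 × 1.0010 = 1.09104204
Real growth factor = 1.44432027 / 1.09104204 = 1.32379891
Annualized real rate = 1.32379891^(1/4) − 1 = 7.2644% → 7.26%.

7.26%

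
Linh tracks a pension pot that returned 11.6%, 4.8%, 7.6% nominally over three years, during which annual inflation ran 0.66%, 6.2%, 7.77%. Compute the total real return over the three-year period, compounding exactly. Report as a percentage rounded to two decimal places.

9.23%

Compound the nominal returns: 1.1160 × 1.0480 × 1.0760 = 1.258455.
Compound inflation: 1.0066 × 1.0620 × 1.0777 = 1.152071.
Deflate: 1.258455 / 1.152071 = 1.092341.
Total real return = 1.092341 − 1 → 9.23%.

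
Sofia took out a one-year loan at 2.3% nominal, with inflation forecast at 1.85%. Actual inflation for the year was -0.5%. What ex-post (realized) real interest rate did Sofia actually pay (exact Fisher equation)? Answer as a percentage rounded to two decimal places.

Ex-post: (1 + 0.0230)/(1 − 0.0050) − 1 = 2.8141%
So the realized real rate is 2.81%.

2.81%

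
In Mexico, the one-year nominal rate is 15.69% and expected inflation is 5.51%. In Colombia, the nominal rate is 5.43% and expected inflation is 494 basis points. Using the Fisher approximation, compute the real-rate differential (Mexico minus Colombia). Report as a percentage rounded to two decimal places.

Mexico: 15.69% − 5.51% = 10.180%
Colombia: 5.43% − 4.94% = 0.490%
Differential = 9.690% → 9.69%.

9.69%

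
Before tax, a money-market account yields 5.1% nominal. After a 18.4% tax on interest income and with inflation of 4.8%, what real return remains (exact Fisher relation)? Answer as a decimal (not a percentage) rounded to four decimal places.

After-tax nominal return = 5.1% × (1 − 0.184) = 4.1616%.
1 + r = 1.041616 / 1.04800 = 0.993908
After-tax real rate = 0.993908 − 1 → -0.0061.

-0.0061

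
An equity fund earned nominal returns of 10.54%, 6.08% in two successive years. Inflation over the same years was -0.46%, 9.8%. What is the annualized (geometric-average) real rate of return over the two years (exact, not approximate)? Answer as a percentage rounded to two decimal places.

3.58%

Compound the nominal returns: 1.1054 × 1.0608 = 1.17260832.
Compound inflation: 0.9954 × 1.0980 = 1.09294920.
Deflate: 1.17260832 / 1.09294920 = 1.07288456.
Annualized real rate = 1.07288456^(1/2) − 1 = 3.5801% → 3.58%.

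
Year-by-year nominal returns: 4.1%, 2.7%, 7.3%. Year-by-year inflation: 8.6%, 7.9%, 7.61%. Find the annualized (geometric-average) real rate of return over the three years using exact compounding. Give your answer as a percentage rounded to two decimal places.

-3.10%

Nominal growth factor = 1.0410 × 1.0270 × 1.0730 = 1.14715181
Price-level growth factor = 1.0860 × 1.0790 × 1.0761 = 1.26096752
Real growth factor = 1.14715181 / 1.26096752 = 0.90973938
Annualized real rate = 0.90973938^(1/3) − 1 = -3.1040% → -3.10%.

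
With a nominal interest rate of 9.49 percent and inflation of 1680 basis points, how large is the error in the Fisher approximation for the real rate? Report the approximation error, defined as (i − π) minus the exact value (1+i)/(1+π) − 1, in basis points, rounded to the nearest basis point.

-105 basis points

Approximate: r ≈ 9.490% − 16.800% = -7.3100%
Exact: (1 + 0.0949)/(1 + 0.1680) − 1 = -6.2586%
Error = -7.3100% − (-6.2586%) = -1.0514% → -105 basis points.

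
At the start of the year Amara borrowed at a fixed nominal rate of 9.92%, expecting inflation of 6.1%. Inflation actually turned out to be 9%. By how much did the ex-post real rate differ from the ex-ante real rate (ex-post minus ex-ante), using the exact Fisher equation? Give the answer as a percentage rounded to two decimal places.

Ex-ante: (1 + 0.0992)/(1 + 0.0610) − 1 = 3.6004%
Ex-post: (1 + 0.0992)/(1 + 0.0900) − 1 = 0.8440%
Difference (ex-post − ex-ante) = -2.7563% → -2.76%.

-2.76%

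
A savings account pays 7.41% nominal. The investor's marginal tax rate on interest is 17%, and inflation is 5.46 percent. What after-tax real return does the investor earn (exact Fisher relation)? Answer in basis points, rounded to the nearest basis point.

65 basis points

After-tax nominal return = 7.41% × (1 − 0.17) = 6.1503%.
1 + r = 1.061503 / 1.05460 = 1.006546
After-tax real rate = 1.006546 − 1 → 65 basis points.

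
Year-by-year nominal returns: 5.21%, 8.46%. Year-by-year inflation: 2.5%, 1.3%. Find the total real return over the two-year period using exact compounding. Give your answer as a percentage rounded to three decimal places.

Nominal growth factor = 1.0521 × 1.0846 = 1.141108
Price-level growth factor = 1.0250 × 1.0130 = 1.038325
Real growth factor = 1.141108 / 1.038325 = 1.098989
Total real return = 1.098989 − 1 → 9.899%.

9.899%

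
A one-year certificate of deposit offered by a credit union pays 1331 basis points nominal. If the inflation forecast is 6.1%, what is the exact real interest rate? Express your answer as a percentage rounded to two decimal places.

6.80%

1 + r = 1.13310 / 1.06100 = 1.067955
r = 1.067955 − 1 = 6.7955%, i.e. 6.80%.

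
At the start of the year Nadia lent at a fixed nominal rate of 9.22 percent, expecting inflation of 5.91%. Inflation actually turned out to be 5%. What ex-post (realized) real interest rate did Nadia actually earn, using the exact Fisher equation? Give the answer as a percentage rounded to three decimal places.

Ex-post: (1 + 0.0922)/(1 + 0.0500) − 1 = 4.0190%
So the realized real rate is 4.019%.

4.019%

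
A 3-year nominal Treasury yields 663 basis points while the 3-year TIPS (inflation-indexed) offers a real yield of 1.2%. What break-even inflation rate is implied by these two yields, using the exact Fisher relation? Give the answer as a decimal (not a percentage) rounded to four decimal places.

(1 + π) = (1 + i)/(1 + r) = 1.06630 / 1.01200 = 1.053656
Break-even inflation = 1.053656 − 1 → 0.0537.

0.0537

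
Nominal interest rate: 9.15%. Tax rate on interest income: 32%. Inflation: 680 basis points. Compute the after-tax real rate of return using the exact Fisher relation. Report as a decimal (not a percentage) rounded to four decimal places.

After-tax nominal return = 9.15% × (1 − 0.32) = 6.2220%.
1 + r = 1.06222 / 1.06800 = 0.994588
After-tax real rate = 0.994588 − 1 → -0.0054.

-0.0054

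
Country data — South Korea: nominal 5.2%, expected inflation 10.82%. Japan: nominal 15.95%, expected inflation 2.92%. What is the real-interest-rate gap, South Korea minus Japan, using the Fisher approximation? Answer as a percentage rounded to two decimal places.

-18.65%

South Korea: 5.2% − 10.82% = -5.620%
Japan: 15.95% − 2.92% = 13.030%
Differential = -18.650% → -18.65%.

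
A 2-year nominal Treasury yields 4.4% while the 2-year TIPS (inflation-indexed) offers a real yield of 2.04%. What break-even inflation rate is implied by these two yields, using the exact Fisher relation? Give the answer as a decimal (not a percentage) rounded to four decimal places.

0.0231

(1 + π) = (1 + i)/(1 + r) = 1.04400 / 1.02040 = 1.023128
Break-even inflation = 1.023128 − 1 → 0.0231.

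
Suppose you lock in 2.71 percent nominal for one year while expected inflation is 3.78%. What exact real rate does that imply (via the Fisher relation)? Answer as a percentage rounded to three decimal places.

-1.031%

1 + r = 1.02710 / 1.03780 = 0.989690
r = 0.989690 − 1 = -1.0310%, i.e. -1.031%.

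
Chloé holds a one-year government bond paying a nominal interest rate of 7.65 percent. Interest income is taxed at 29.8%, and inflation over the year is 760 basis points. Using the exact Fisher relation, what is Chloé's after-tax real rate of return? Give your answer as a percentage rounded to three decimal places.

-2.072%

After-tax nominal return = 7.65% × (1 − 0.298) = 5.3703%.
1 + r = 1.053703 / 1.07600 = 0.979278
After-tax real rate = 0.979278 − 1 → -2.072%.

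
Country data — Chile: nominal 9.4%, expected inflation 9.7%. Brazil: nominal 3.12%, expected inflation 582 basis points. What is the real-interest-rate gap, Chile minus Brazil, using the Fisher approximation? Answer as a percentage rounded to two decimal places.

Chile: 9.4% − 9.7% = -0.300%
Brazil: 3.12% − 5.82% = -2.700%
Differential = 2.400% → 2.40%.

2.40%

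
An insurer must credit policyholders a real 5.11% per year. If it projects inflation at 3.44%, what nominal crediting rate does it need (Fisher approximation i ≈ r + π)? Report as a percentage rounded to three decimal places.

i ≈ r + π = 5.11% + 3.44% = 8.550%.

8.550%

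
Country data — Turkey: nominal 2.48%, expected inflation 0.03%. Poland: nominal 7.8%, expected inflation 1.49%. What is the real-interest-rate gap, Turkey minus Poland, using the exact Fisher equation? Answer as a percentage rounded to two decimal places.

-3.77%

Turkey: (1 + 0.0248)/(1 + 0.0003) − 1 = 2.4493%
Poland: (1 + 0.0780)/(1 + 0.0149) − 1 = 6.2174%
Differential = 2.4493% − 6.2174% = -3.7681% → -3.77%.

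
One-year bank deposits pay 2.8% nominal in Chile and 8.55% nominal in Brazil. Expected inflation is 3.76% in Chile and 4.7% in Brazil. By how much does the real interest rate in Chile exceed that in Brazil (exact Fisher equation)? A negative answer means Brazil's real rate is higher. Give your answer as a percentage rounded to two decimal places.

-4.60%

Chile: (1 + 0.0280)/(1 + 0.0376) − 1 = -0.9252%
Brazil: (1 + 0.0855)/(1 + 0.0470) − 1 = 3.6772%
Differential = -0.9252% − 3.6772% = -4.6024% → -4.60%.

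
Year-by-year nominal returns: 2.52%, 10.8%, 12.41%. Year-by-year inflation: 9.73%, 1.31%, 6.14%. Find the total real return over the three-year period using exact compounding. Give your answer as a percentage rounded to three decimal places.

Compound the nominal returns: 1.0252 × 1.1080 × 1.1241 = 1.276889.
Compound inflation: 1.0973 × 1.0131 × 1.0614 = 1.179931.
Deflate: 1.276889 / 1.179931 = 1.082173.
Total real return = 1.082173 − 1 → 8.217%.

8.217%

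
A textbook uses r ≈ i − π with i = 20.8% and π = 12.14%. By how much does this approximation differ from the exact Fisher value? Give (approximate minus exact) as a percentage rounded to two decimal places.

Approximate: r ≈ 20.800% − 12.140% = 8.6600%
Exact: (1 + 0.2080)/(1 + 0.1214) − 1 = 7.7225%
Error = 8.6600% − 7.7225% = 0.9375% → 0.94%.

0.94%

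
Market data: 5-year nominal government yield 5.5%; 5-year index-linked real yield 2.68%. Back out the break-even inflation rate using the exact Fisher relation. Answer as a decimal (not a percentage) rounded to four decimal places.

(1 + π) = (1 + i)/(1 + r) = 1.05500 / 1.02680 = 1.027464
Break-even inflation = 1.027464 − 1 → 0.0275.

0.0275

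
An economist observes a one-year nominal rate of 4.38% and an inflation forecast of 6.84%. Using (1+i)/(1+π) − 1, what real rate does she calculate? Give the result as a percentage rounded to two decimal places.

By the Fisher relation, 1 + r = (1 + i)/(1 + π).
1 + r = 1.04380 / 1.06840 = 0.976975
r = 0.976975 − 1 = -2.3025%, i.e. -2.30%.

-2.30%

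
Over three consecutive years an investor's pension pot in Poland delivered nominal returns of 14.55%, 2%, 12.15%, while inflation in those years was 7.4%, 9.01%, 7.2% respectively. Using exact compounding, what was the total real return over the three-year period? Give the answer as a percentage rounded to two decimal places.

Nominal growth factor = 1.1455 × 1.0200 × 1.1215 = 1.310372
Price-level growth factor = 1.0740 × 1.0901 × 1.0720 = 1.255063
Real growth factor = 1.310372 / 1.255063 = 1.044069
Total real return = 1.044069 − 1 → 4.41%.

4.41%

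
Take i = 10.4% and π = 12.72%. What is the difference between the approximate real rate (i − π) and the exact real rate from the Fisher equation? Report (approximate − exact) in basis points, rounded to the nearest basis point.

-26 basis points

Approximate: r ≈ 10.400% − 12.720% = -2.3200%
Exact: (1 + 0.1040)/(1 + 0.1272) − 1 = -2.0582%
Error = -2.3200% − (-2.0582%) = -0.2618% → -26 basis points.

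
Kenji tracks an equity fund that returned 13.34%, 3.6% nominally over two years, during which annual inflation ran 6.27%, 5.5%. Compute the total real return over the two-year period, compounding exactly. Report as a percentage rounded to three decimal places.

Compound the nominal returns: 1.1334 × 1.0360 = 1.174202.
Compound inflation: 1.0627 × 1.0550 = 1.121149.
Deflate: 1.174202 / 1.121149 = 1.047321.
Total real return = 1.047321 − 1 → 4.732%.

4.732%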